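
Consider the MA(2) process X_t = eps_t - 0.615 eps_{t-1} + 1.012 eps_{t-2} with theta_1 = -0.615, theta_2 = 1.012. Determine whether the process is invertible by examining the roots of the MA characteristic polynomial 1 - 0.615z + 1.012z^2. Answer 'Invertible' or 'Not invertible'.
\text{Not invertible}

The MA(q) characteristic polynomial is P(z) = 1 - 0.615z + 1.012z^2.
Invertibility requires all roots to lie outside the unit circle, i.e. |z| > 1 for every root.
Set 1 + (-0.615) z + (1.012) z^2 = 0, i.e. a z^2 + b z + c = 0 with a = 1.012, b = -0.615, c = 1.
Discriminant D = b^2 - 4ac = (-0.615)^2 - 4*(1.012)*1 = 0.378225 - (4.048) = -3.669775.
D < 0, so the roots are the complex-conjugate pair z = (-b +/- i sqrt(-D)) / (2a) = 0.3039 +/- 0.9465i.
For a conjugate pair |z|^2 = z * conj(z) = (product of roots) = c/a = 1/(1.012) = 0.988142, so |z| = sqrt(0.988142) = 0.9941 for both roots.
Moduli of all roots: 0.9941, 0.9941.
All moduli strictly greater than 1? No.
Verdict: Not invertible.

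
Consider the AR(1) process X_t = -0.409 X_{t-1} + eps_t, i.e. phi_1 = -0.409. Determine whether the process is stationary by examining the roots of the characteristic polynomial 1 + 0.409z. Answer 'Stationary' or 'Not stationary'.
\text{Stationary}

The AR(p) characteristic polynomial is P(z) = 1 + 0.409z.
Stationarity requires all roots to lie outside the unit circle, i.e. |z| > 1 for every root.
This is linear in z: 1 + (0.409) z = 0  =>  z = -1/(0.409) = -2.444988,  |z| = 2.444988.
Moduli of all roots: 2.4450.
All moduli strictly greater than 1? Yes.
Verdict: Stationary.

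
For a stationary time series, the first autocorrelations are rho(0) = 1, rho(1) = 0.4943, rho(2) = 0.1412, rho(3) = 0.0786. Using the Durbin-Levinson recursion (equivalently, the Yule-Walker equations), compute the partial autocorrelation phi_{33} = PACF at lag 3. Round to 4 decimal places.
\phi_{33} = 0.0900

The PACF at lag k is phi_{kk}, the last component of the solution
to the Yule-Walker system G_k phi = r_k where
  (G_k)_{ij} = rho(|i - j|), (r_k)_i = rho(i), i,j = 1..k.
Equivalently, Durbin-Levinson gives phi_{kk} iteratively:
  phi_{11} = rho(1)
  phi_{kk} = [rho(k) - sum_{j=1..k-1} phi_{k-1,j} rho(k-j)]
            / [1 - sum_{j=1..k-1} phi_{k-1,j} rho(j)],
  phi_{k,j} = phi_{k-1,j} - phi_{kk} phi_{k-1,k-j},  j = 1..k-1.
Step k = 1:
  phi_11 = rho(1) = 0.4943.
Step k = 2:
  phi_22 = [rho(2) - phi_11 rho(1)] / [1 - phi_11 rho(1)] = [0.1412 - (0.4943)(0.4943)] / [1 - (0.4943)(0.4943)]
         = -0.10313249 / 0.75566751 = -0.136479.
  Update: phi_21 = phi_11 - phi_22 phi_11 = 0.4943 - (-0.136479)(0.4943) = 0.561761.
Step k = 3:
  phi_33 = [rho(3) - phi_21 rho(2) - phi_22 rho(1)] / [1 - phi_21 rho(1) - phi_22 rho(2)]
    numerator   = 0.0786 - (0.561761)(0.1412) - (-0.136479)(0.4943) = 0.06674069
    denominator = 1 - (0.561761)(0.4943) - (-0.136479)(0.1412) = 0.74159213
  phi_33 = 0.06674069 / 0.74159213 = 0.09.
Therefore phi_{33} = 0.0900.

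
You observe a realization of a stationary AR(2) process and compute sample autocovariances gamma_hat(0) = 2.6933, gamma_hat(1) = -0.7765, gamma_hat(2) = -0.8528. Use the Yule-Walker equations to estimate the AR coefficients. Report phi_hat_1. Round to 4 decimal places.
\hat\phi_{1} = -0.4140

The Yule-Walker equations for an AR(p) process read, in matrix form,
  Gamma_p phi = r_p,   with   (Gamma_p)_{ij} = gamma(|i - j|),
                       (r_p)_i = gamma(i),   i,j = 1..p.
Substitute the sample gammas (Toeplitz matrix and right-hand side of size 2):
  Gamma_p = [[2.6933, -0.7765], [-0.7765, 2.6933]]
  r_p     = [-0.7765, -0.8528]
Written out:
  2.6933 phi_1 - 0.7765 phi_2 = -0.7765
  -0.7765 phi_1 + 2.6933 phi_2 = -0.8528
Solve by Cramer's rule:
  det = gamma(0)^2 - gamma(1)^2 = (2.6933)^2 - (-0.7765)^2 = 7.25386489 - 0.60295225 = 6.65091264
  phi_hat_1 = [gamma(1) gamma(0) - gamma(1) gamma(2)] / det = [(-0.7765)(2.6933) - (-0.7765)(-0.8528)] / 6.65091264 = -2.75354665 / 6.65091264 = -0.414
  phi_hat_2 = [gamma(0) gamma(2) - gamma(1)^2] / det = [(2.6933)(-0.8528) - (-0.7765)^2] / 6.65091264 = -2.89979849 / 6.65091264 = -0.436
So phi_hat = [-0.4140, -0.4360].
Therefore phi_hat_1 = -0.4140.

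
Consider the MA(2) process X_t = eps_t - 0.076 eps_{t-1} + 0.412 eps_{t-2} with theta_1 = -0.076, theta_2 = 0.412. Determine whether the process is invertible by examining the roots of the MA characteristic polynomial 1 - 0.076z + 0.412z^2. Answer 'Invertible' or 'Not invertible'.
\text{Invertible}

The MA(q) characteristic polynomial is P(z) = 1 - 0.076z + 0.412z^2.
Invertibility requires all roots to lie outside the unit circle, i.e. |z| > 1 for every root.
Set 1 + (-0.076) z + (0.412) z^2 = 0, i.e. a z^2 + b z + c = 0 with a = 0.412, b = -0.076, c = 1.
Discriminant D = b^2 - 4ac = (-0.076)^2 - 4*(0.412)*1 = 0.005776 - (1.648) = -1.642224.
D < 0, so the roots are the complex-conjugate pair z = (-b +/- i sqrt(-D)) / (2a) = 0.0922 +/- 1.5552i.
For a conjugate pair |z|^2 = z * conj(z) = (product of roots) = c/a = 1/(0.412) = 2.427184, so |z| = sqrt(2.427184) = 1.5579 for both roots.
Moduli of all roots: 1.5579, 1.5579.
All moduli strictly greater than 1? Yes.
Verdict: Invertible.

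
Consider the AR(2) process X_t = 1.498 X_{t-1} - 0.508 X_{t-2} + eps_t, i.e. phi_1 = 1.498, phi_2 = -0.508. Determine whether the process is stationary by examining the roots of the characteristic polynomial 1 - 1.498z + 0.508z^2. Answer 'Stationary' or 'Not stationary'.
\text{Stationary}

The AR(p) characteristic polynomial is P(z) = 1 - 1.498z + 0.508z^2.
Stationarity requires all roots to lie outside the unit circle, i.e. |z| > 1 for every root.
Set 1 + (-1.498) z + (0.508) z^2 = 0, i.e. a z^2 + b z + c = 0 with a = 0.508, b = -1.498, c = 1.
Discriminant D = b^2 - 4ac = (-1.498)^2 - 4*(0.508)*1 = 2.244004 - (2.032) = 0.212004.
D >= 0, so the roots are real: z = (-b +/- sqrt(D)) / (2a) = (1.498 +/- 0.460439) / (1.016).
  z_1 = (1.498 + 0.460439) / (1.016) = 1.9276,   |z_1| = 1.9276.
  z_2 = (1.498 - 0.460439) / (1.016) = 1.0212,   |z_2| = 1.0212.
Moduli of all roots: 1.9276, 1.0212.
All moduli strictly greater than 1? Yes.
Verdict: Stationary.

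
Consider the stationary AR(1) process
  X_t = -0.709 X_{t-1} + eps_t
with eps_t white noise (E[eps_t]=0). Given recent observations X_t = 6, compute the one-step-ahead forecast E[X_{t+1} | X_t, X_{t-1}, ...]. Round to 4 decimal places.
E[X_{t+1} \mid \mathcal F_t] = -4.2540

For an AR(p) model X_t = c + sum_i phi_i X_{t-i} + eps_t, the
one-step-ahead conditional mean is
  E[X_{t+1} | X_t, ...] = c + sum_i phi_i X_{t+1-i}.
Substitute known values:
  E[X_{t+1} | ...] = (-0.709) * (6)
                   = -4.2540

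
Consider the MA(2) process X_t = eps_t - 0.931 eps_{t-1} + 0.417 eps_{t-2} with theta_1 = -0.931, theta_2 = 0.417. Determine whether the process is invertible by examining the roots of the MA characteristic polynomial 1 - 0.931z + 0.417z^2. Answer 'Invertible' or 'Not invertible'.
\text{Invertible}

The MA(q) characteristic polynomial is P(z) = 1 - 0.931z + 0.417z^2.
Invertibility requires all roots to lie outside the unit circle, i.e. |z| > 1 for every root.
Set 1 + (-0.931) z + (0.417) z^2 = 0, i.e. a z^2 + b z + c = 0 with a = 0.417, b = -0.931, c = 1.
Discriminant D = b^2 - 4ac = (-0.931)^2 - 4*(0.417)*1 = 0.866761 - (1.668) = -0.801239.
D < 0, so the roots are the complex-conjugate pair z = (-b +/- i sqrt(-D)) / (2a) = 1.1163 +/- 1.0733i.
For a conjugate pair |z|^2 = z * conj(z) = (product of roots) = c/a = 1/(0.417) = 2.398082, so |z| = sqrt(2.398082) = 1.5486 for both roots.
Moduli of all roots: 1.5486, 1.5486.
All moduli strictly greater than 1? Yes.
Verdict: Invertible.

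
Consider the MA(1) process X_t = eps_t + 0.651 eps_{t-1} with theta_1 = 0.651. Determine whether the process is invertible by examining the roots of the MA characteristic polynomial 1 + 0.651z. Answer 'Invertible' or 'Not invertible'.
\text{Invertible}

The MA(q) characteristic polynomial is P(z) = 1 + 0.651z.
Invertibility requires all roots to lie outside the unit circle, i.e. |z| > 1 for every root.
This is linear in z: 1 + (0.651) z = 0  =>  z = -1/(0.651) = -1.536098,  |z| = 1.536098.
Moduli of all roots: 1.5361.
All moduli strictly greater than 1? Yes.
Verdict: Invertible.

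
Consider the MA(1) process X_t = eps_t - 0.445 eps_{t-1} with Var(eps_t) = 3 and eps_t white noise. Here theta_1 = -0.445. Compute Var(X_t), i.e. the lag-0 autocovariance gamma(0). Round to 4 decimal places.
\gamma(0) = 3.5941

For an MA(q) process X_t = eps_t + sum_i theta_i eps_{t-i} with
Var(eps_t) = sigma^2, the variance is
  gamma(0) = sigma^2 * (1 + sum_i theta_i^2).
  sum_i theta_i^2 = (-0.445)^2 = 0.198025.
  gamma(0) = 3 * (1 + 0.198025) = 3 * 1.198025 = 3.594075, which rounds to 3.5941.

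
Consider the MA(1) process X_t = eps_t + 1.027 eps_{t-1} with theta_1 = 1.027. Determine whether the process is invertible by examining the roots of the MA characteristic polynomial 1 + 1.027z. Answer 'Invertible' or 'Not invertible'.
\text{Not invertible}

The MA(q) characteristic polynomial is P(z) = 1 + 1.027z.
Invertibility requires all roots to lie outside the unit circle, i.e. |z| > 1 for every root.
This is linear in z: 1 + (1.027) z = 0  =>  z = -1/(1.027) = -0.97371,  |z| = 0.97371.
Moduli of all roots: 0.9737.
All moduli strictly greater than 1? No.
Verdict: Not invertible.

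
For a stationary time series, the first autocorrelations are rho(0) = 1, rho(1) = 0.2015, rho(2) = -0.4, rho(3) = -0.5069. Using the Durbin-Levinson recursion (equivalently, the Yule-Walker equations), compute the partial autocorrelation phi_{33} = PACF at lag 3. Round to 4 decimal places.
\phi_{33} = -0.3920

The PACF at lag k is phi_{kk}, the last component of the solution
to the Yule-Walker system G_k phi = r_k where
  (G_k)_{ij} = rho(|i - j|), (r_k)_i = rho(i), i,j = 1..k.
Equivalently, Durbin-Levinson gives phi_{kk} iteratively:
  phi_{11} = rho(1)
  phi_{kk} = [rho(k) - sum_{j=1..k-1} phi_{k-1,j} rho(k-j)]
            / [1 - sum_{j=1..k-1} phi_{k-1,j} rho(j)],
  phi_{k,j} = phi_{k-1,j} - phi_{kk} phi_{k-1,k-j},  j = 1..k-1.
Step k = 1:
  phi_11 = rho(1) = 0.2015.
Step k = 2:
  phi_22 = [rho(2) - phi_11 rho(1)] / [1 - phi_11 rho(1)] = [-0.4 - (0.2015)(0.2015)] / [1 - (0.2015)(0.2015)]
         = -0.44060225 / 0.95939775 = -0.459249.
  Update: phi_21 = phi_11 - phi_22 phi_11 = 0.2015 - (-0.459249)(0.2015) = 0.294039.
Step k = 3:
  phi_33 = [rho(3) - phi_21 rho(2) - phi_22 rho(1)] / [1 - phi_21 rho(1) - phi_22 rho(2)]
    numerator   = -0.5069 - (0.294039)(-0.4) - (-0.459249)(0.2015) = -0.29674592
    denominator = 1 - (0.294039)(0.2015) - (-0.459249)(-0.4) = 0.7570517
  phi_33 = -0.29674592 / 0.7570517 = -0.392.
Therefore phi_{33} = -0.3920.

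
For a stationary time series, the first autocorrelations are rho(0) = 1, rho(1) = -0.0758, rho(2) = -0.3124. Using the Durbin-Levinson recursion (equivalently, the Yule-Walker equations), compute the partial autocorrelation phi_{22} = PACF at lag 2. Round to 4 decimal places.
\phi_{22} = -0.3200

The PACF at lag k is phi_{kk}, the last component of the solution
to the Yule-Walker system G_k phi = r_k where
  (G_k)_{ij} = rho(|i - j|), (r_k)_i = rho(i), i,j = 1..k.
Equivalently, Durbin-Levinson gives phi_{kk} iteratively:
  phi_{11} = rho(1)
  phi_{kk} = [rho(k) - sum_{j=1..k-1} phi_{k-1,j} rho(k-j)]
            / [1 - sum_{j=1..k-1} phi_{k-1,j} rho(j)],
  phi_{k,j} = phi_{k-1,j} - phi_{kk} phi_{k-1,k-j},  j = 1..k-1.
Step k = 1:
  phi_11 = rho(1) = -0.0758.
Step k = 2:
  phi_22 = [rho(2) - phi_11 rho(1)] / [1 - phi_11 rho(1)] = [-0.3124 - (-0.0758)(-0.0758)] / [1 - (-0.0758)(-0.0758)]
         = -0.31814564 / 0.99425436 = -0.32.
Therefore phi_{22} = -0.3200.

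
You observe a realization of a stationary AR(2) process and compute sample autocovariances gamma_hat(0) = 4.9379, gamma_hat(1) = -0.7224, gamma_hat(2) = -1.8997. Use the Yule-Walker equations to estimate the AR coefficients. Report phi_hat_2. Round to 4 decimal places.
\hat\phi_{2} = -0.4150

The Yule-Walker equations for an AR(p) process read, in matrix form,
  Gamma_p phi = r_p,   with   (Gamma_p)_{ij} = gamma(|i - j|),
                       (r_p)_i = gamma(i),   i,j = 1..p.
Substitute the sample gammas (Toeplitz matrix and right-hand side of size 2):
  Gamma_p = [[4.9379, -0.7224], [-0.7224, 4.9379]]
  r_p     = [-0.7224, -1.8997]
Written out:
  4.9379 phi_1 - 0.7224 phi_2 = -0.7224
  -0.7224 phi_1 + 4.9379 phi_2 = -1.8997
Solve by Cramer's rule:
  det = gamma(0)^2 - gamma(1)^2 = (4.9379)^2 - (-0.7224)^2 = 24.38285641 - 0.52186176 = 23.86099465
  phi_hat_1 = [gamma(1) gamma(0) - gamma(1) gamma(2)] / det = [(-0.7224)(4.9379) - (-0.7224)(-1.8997)] / 23.86099465 = -4.93948224 / 23.86099465 = -0.207
  phi_hat_2 = [gamma(0) gamma(2) - gamma(1)^2] / det = [(4.9379)(-1.8997) - (-0.7224)^2] / 23.86099465 = -9.90239039 / 23.86099465 = -0.415
So phi_hat = [-0.2070, -0.4150].
Therefore phi_hat_2 = -0.4150.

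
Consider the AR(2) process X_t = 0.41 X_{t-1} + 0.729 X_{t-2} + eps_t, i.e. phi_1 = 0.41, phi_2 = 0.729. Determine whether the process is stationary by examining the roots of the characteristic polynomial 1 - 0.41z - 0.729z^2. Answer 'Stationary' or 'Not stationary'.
\text{Not stationary}

The AR(p) characteristic polynomial is P(z) = 1 - 0.41z - 0.729z^2.
Stationarity requires all roots to lie outside the unit circle, i.e. |z| > 1 for every root.
Set 1 + (-0.41) z + (-0.729) z^2 = 0, i.e. a z^2 + b z + c = 0 with a = -0.729, b = -0.41, c = 1.
Discriminant D = b^2 - 4ac = (-0.41)^2 - 4*(-0.729)*1 = 0.1681 - (-2.916) = 3.0841.
D >= 0, so the roots are real: z = (-b +/- sqrt(D)) / (2a) = (0.41 +/- 1.756161) / (-1.458).
  z_1 = (0.41 + 1.756161) / (-1.458) = -1.4857,   |z_1| = 1.4857.
  z_2 = (0.41 - 1.756161) / (-1.458) = 0.9233,   |z_2| = 0.9233.
Moduli of all roots: 1.4857, 0.9233.
All moduli strictly greater than 1? No.
Verdict: Not stationary.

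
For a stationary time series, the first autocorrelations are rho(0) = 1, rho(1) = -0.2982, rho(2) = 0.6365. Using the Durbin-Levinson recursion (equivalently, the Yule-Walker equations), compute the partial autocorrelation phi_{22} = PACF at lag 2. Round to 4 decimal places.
\phi_{22} = 0.6010

The PACF at lag k is phi_{kk}, the last component of the solution
to the Yule-Walker system G_k phi = r_k where
  (G_k)_{ij} = rho(|i - j|), (r_k)_i = rho(i), i,j = 1..k.
Equivalently, Durbin-Levinson gives phi_{kk} iteratively:
  phi_{11} = rho(1)
  phi_{kk} = [rho(k) - sum_{j=1..k-1} phi_{k-1,j} rho(k-j)]
            / [1 - sum_{j=1..k-1} phi_{k-1,j} rho(j)],
  phi_{k,j} = phi_{k-1,j} - phi_{kk} phi_{k-1,k-j},  j = 1..k-1.
Step k = 1:
  phi_11 = rho(1) = -0.2982.
Step k = 2:
  phi_22 = [rho(2) - phi_11 rho(1)] / [1 - phi_11 rho(1)] = [0.6365 - (-0.2982)(-0.2982)] / [1 - (-0.2982)(-0.2982)]
         = 0.54757676 / 0.91107676 = 0.601.
Therefore phi_{22} = 0.6010.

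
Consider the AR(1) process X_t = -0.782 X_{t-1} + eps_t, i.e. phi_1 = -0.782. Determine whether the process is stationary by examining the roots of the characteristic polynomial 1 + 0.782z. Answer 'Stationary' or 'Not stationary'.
\text{Stationary}

The AR(p) characteristic polynomial is P(z) = 1 + 0.782z.
Stationarity requires all roots to lie outside the unit circle, i.e. |z| > 1 for every root.
This is linear in z: 1 + (0.782) z = 0  =>  z = -1/(0.782) = -1.278772,  |z| = 1.278772.
Moduli of all roots: 1.2788.
All moduli strictly greater than 1? Yes.
Verdict: Stationary.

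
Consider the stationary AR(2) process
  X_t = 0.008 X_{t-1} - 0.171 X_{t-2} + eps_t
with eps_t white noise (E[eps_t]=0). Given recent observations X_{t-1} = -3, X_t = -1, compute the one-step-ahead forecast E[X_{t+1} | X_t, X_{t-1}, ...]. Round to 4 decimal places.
E[X_{t+1} \mid \mathcal F_t] = 0.5050

For an AR(p) model X_t = c + sum_i phi_i X_{t-i} + eps_t, the
one-step-ahead conditional mean is
  E[X_{t+1} | X_t, ...] = c + sum_i phi_i X_{t+1-i}.
Substitute known values:
  E[X_{t+1} | ...] = (0.008) * (-1) + (-0.171) * (-3)
                   = 0.5050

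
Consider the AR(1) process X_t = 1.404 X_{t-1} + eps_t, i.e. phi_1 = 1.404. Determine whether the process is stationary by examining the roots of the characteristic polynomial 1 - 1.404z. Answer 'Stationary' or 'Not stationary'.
\text{Not stationary}

The AR(p) characteristic polynomial is P(z) = 1 - 1.404z.
Stationarity requires all roots to lie outside the unit circle, i.e. |z| > 1 for every root.
This is linear in z: 1 + (-1.404) z = 0  =>  z = -1/(-1.404) = 0.712251,  |z| = 0.712251.
Moduli of all roots: 0.7123.
All moduli strictly greater than 1? No.
Verdict: Not stationary.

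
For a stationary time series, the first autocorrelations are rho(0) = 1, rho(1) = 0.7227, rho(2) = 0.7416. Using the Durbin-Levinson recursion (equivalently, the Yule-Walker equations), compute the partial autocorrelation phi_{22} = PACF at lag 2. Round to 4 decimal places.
\phi_{22} = 0.4591

The PACF at lag k is phi_{kk}, the last component of the solution
to the Yule-Walker system G_k phi = r_k where
  (G_k)_{ij} = rho(|i - j|), (r_k)_i = rho(i), i,j = 1..k.
Equivalently, Durbin-Levinson gives phi_{kk} iteratively:
  phi_{11} = rho(1)
  phi_{kk} = [rho(k) - sum_{j=1..k-1} phi_{k-1,j} rho(k-j)]
            / [1 - sum_{j=1..k-1} phi_{k-1,j} rho(j)],
  phi_{k,j} = phi_{k-1,j} - phi_{kk} phi_{k-1,k-j},  j = 1..k-1.
Step k = 1:
  phi_11 = rho(1) = 0.7227.
Step k = 2:
  phi_22 = [rho(2) - phi_11 rho(1)] / [1 - phi_11 rho(1)] = [0.7416 - (0.7227)(0.7227)] / [1 - (0.7227)(0.7227)]
         = 0.21930471 / 0.47770471 = 0.4591.
Therefore phi_{22} = 0.4591.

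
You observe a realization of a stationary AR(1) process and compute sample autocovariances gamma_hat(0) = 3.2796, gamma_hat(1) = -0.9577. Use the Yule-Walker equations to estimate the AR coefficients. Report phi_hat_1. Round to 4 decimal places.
\hat\phi_{1} = -0.2920

The Yule-Walker equations for an AR(p) process read, in matrix form,
  Gamma_p phi = r_p,   with   (Gamma_p)_{ij} = gamma(|i - j|),
                       (r_p)_i = gamma(i),   i,j = 1..p.
Substitute the sample gammas (Toeplitz matrix and right-hand side of size 1):
  Gamma_p = [[3.2796]]
  r_p     = [-0.9577]
With p = 1 this is the single equation gamma(0) phi_1 = gamma(1):
  phi_hat_1 = gamma(1) / gamma(0) = -0.9577 / 3.2796 = -0.2920.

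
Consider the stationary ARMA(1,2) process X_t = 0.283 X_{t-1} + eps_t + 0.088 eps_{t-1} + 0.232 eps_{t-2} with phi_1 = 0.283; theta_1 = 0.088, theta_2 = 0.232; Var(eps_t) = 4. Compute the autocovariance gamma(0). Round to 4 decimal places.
\gamma(0) = 5.0444

Multiply the model equation by X_{t-k} and take expectations. With theta_0 = psi_0 = 1 and psi_j the MA(infinity) weights, this gives
  gamma(k) - sum_i phi_i gamma(k-i) = c_k,
  c_k = sigma^2 * sum_{j=k..q} theta_j psi_{j-k}   (c_k = 0 for k > q),
using gamma(-m) = gamma(m).
psi-weights needed (psi_j = theta_j + sum_i phi_i psi_{j-i}):
  psi_1 = theta_1 + phi_1 = 0.088 + (0.283) = 0.371
  psi_2 = theta_2 + phi_1 psi_1 = 0.232 + (0.283)(0.371) = 0.336993
Right-hand sides:
  c_0 = sigma^2 (1 + theta_1 psi_1 + theta_2 psi_2) = 4 * (1 + (0.088)(0.371) + (0.232)(0.336993)) = 4 * 1.11083 = 4.443322
  c_1 = sigma^2 (theta_1 + theta_2 psi_1) = 4 * (0.088 + (0.232)(0.371)) = 0.696288
  c_2 = sigma^2 theta_2 = 4 * (0.232) = 0.928
Equations for k = 0 and k = 1 (AR order 1):
  gamma(0) = phi_1 gamma(1) + c_0
  gamma(1) = phi_1 gamma(0) + c_1
Substituting the second into the first: gamma(0) (1 - phi_1^2) = c_0 + phi_1 c_1, so
  gamma(0) = (c_0 + phi_1 c_1) / (1 - phi_1^2) = (4.443322 + (0.283)(0.696288)) / (1 - (0.283)^2) = 4.640371 / 0.919911 = 5.04437.
Therefore gamma(0) = 5.0444 (to 4 decimal places).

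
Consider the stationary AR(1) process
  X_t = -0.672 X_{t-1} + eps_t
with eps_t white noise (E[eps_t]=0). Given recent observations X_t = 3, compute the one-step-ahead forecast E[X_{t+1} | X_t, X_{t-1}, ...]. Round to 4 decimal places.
E[X_{t+1} \mid \mathcal F_t] = -2.0160

For an AR(p) model X_t = c + sum_i phi_i X_{t-i} + eps_t, the
one-step-ahead conditional mean is
  E[X_{t+1} | X_t, ...] = c + sum_i phi_i X_{t+1-i}.
Substitute known values:
  E[X_{t+1} | ...] = (-0.672) * (3)
                   = -2.0160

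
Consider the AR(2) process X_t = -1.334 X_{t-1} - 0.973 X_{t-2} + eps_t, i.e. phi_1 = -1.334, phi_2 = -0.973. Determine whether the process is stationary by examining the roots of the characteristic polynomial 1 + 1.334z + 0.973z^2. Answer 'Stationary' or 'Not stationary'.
\text{Stationary}

The AR(p) characteristic polynomial is P(z) = 1 + 1.334z + 0.973z^2.
Stationarity requires all roots to lie outside the unit circle, i.e. |z| > 1 for every root.
Set 1 + (1.334) z + (0.973) z^2 = 0, i.e. a z^2 + b z + c = 0 with a = 0.973, b = 1.334, c = 1.
Discriminant D = b^2 - 4ac = (1.334)^2 - 4*(0.973)*1 = 1.779556 - (3.892) = -2.112444.
D < 0, so the roots are the complex-conjugate pair z = (-b +/- i sqrt(-D)) / (2a) = -0.6855 +/- 0.7469i.
For a conjugate pair |z|^2 = z * conj(z) = (product of roots) = c/a = 1/(0.973) = 1.027749, so |z| = sqrt(1.027749) = 1.0138 for both roots.
Moduli of all roots: 1.0138, 1.0138.
All moduli strictly greater than 1? Yes.
Verdict: Stationary.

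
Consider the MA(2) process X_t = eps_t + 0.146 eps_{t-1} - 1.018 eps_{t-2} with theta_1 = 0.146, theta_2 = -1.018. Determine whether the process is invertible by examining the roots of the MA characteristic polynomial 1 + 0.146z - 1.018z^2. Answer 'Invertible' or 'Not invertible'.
\text{Not invertible}

The MA(q) characteristic polynomial is P(z) = 1 + 0.146z - 1.018z^2.
Invertibility requires all roots to lie outside the unit circle, i.e. |z| > 1 for every root.
Set 1 + (0.146) z + (-1.018) z^2 = 0, i.e. a z^2 + b z + c = 0 with a = -1.018, b = 0.146, c = 1.
Discriminant D = b^2 - 4ac = (0.146)^2 - 4*(-1.018)*1 = 0.021316 - (-4.072) = 4.093316.
D >= 0, so the roots are real: z = (-b +/- sqrt(D)) / (2a) = (-0.146 +/- 2.023195) / (-2.036).
  z_1 = (-0.146 + 2.023195) / (-2.036) = -0.922,   |z_1| = 0.922.
  z_2 = (-0.146 - 2.023195) / (-2.036) = 1.0654,   |z_2| = 1.0654.
Moduli of all roots: 0.9220, 1.0654.
All moduli strictly greater than 1? No.
Verdict: Not invertible.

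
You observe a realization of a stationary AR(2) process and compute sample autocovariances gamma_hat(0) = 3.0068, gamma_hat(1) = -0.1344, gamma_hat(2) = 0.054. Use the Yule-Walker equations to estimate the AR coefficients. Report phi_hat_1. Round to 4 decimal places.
\hat\phi_{1} = -0.0440

The Yule-Walker equations for an AR(p) process read, in matrix form,
  Gamma_p phi = r_p,   with   (Gamma_p)_{ij} = gamma(|i - j|),
                       (r_p)_i = gamma(i),   i,j = 1..p.
Substitute the sample gammas (Toeplitz matrix and right-hand side of size 2):
  Gamma_p = [[3.0068, -0.1344], [-0.1344, 3.0068]]
  r_p     = [-0.1344, 0.054]
Written out:
  3.0068 phi_1 - 0.1344 phi_2 = -0.1344
  -0.1344 phi_1 + 3.0068 phi_2 = 0.054
Solve by Cramer's rule:
  det = gamma(0)^2 - gamma(1)^2 = (3.0068)^2 - (-0.1344)^2 = 9.04084624 - 0.01806336 = 9.02278288
  phi_hat_1 = [gamma(1) gamma(0) - gamma(1) gamma(2)] / det = [(-0.1344)(3.0068) - (-0.1344)(0.054)] / 9.02278288 = -0.39685632 / 9.02278288 = -0.044
  phi_hat_2 = [gamma(0) gamma(2) - gamma(1)^2] / det = [(3.0068)(0.054) - (-0.1344)^2] / 9.02278288 = 0.14430384 / 9.02278288 = 0.016
So phi_hat = [-0.0440, 0.0160].
Therefore phi_hat_1 = -0.0440.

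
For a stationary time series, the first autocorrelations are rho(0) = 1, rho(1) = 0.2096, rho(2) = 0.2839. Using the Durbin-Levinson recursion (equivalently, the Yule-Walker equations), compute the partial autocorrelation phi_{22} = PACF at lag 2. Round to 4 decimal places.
\phi_{22} = 0.2510

The PACF at lag k is phi_{kk}, the last component of the solution
to the Yule-Walker system G_k phi = r_k where
  (G_k)_{ij} = rho(|i - j|), (r_k)_i = rho(i), i,j = 1..k.
Equivalently, Durbin-Levinson gives phi_{kk} iteratively:
  phi_{11} = rho(1)
  phi_{kk} = [rho(k) - sum_{j=1..k-1} phi_{k-1,j} rho(k-j)]
            / [1 - sum_{j=1..k-1} phi_{k-1,j} rho(j)],
  phi_{k,j} = phi_{k-1,j} - phi_{kk} phi_{k-1,k-j},  j = 1..k-1.
Step k = 1:
  phi_11 = rho(1) = 0.2096.
Step k = 2:
  phi_22 = [rho(2) - phi_11 rho(1)] / [1 - phi_11 rho(1)] = [0.2839 - (0.2096)(0.2096)] / [1 - (0.2096)(0.2096)]
         = 0.23996784 / 0.95606784 = 0.251.
Therefore phi_{22} = 0.2510.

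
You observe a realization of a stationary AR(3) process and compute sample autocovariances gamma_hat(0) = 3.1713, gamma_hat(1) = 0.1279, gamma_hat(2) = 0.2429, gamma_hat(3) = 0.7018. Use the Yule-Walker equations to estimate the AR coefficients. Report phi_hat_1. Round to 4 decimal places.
\hat\phi_{1} = 0.0210

The Yule-Walker equations for an AR(p) process read, in matrix form,
  Gamma_p phi = r_p,   with   (Gamma_p)_{ij} = gamma(|i - j|),
                       (r_p)_i = gamma(i),   i,j = 1..p.
Substitute the sample gammas (Toeplitz matrix and right-hand side of size 3):
  Gamma_p = [[3.1713, 0.1279, 0.2429], [0.1279, 3.1713, 0.1279], [0.2429, 0.1279, 3.1713]]
  r_p     = [0.1279, 0.2429, 0.7018]
Written out (R1..R3):
  (R1) 3.1713 phi_1 + 0.1279 phi_2 + 0.2429 phi_3 = 0.1279
  (R2) 0.1279 phi_1 + 3.1713 phi_2 + 0.1279 phi_3 = 0.2429
  (R3) 0.2429 phi_1 + 0.1279 phi_2 + 3.1713 phi_3 = 0.7018
Gaussian elimination:
  R2 <- R2 - (0.1279/3.1713) R1 = R2 - (0.04033) R1:  3.166142 phi_2 + 0.118104 phi_3 = 0.237742
  R3 <- R3 - (0.2429/3.1713) R1 = R3 - (0.076593) R1:  0.118104 phi_2 + 3.152696 phi_3 = 0.692004
  R3 <- R3 - (0.118104/3.166142) R2 = R3 - (0.037302) R2:  3.14829 phi_3 = 0.683135
Back-substitution:
  phi_hat_3 = 0.683135 / 3.14829 = 0.216986
  phi_hat_2 = (0.237742 - (0.118104)(0.216986)) / 3.166142 = 0.066995
  phi_hat_1 = (0.1279 - (0.1279)(0.066995) - (0.2429)(0.216986)) / 3.1713 = 0.021009
So phi_hat = [0.0210, 0.0670, 0.2170].
Therefore phi_hat_1 = 0.0210.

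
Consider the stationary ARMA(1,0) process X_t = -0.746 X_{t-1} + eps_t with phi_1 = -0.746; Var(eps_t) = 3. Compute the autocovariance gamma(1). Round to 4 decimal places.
\gamma(1) = -5.0464

Multiply the model equation by X_{t-k} and take expectations. With theta_0 = psi_0 = 1 and psi_j the MA(infinity) weights, this gives
  gamma(k) - sum_i phi_i gamma(k-i) = c_k,
  c_k = sigma^2 * sum_{j=k..q} theta_j psi_{j-k}   (c_k = 0 for k > q),
using gamma(-m) = gamma(m).
Pure AR (q = 0): c_0 = sigma^2 = 3, c_k = 0 for k >= 1.
Equations for k = 0 and k = 1 (AR order 1):
  gamma(0) = phi_1 gamma(1) + c_0
  gamma(1) = phi_1 gamma(0) + c_1
Substituting the second into the first: gamma(0) (1 - phi_1^2) = c_0 + phi_1 c_1, so
  gamma(0) = c_0 / (1 - phi_1^2) = 3 / (1 - (-0.746)^2) = 3 / 0.443484 = 6.764618.
  gamma(1) = phi_1 gamma(0) = (-0.746)(6.764618) = -5.046405.
Therefore gamma(1) = -5.0464 (to 4 decimal places).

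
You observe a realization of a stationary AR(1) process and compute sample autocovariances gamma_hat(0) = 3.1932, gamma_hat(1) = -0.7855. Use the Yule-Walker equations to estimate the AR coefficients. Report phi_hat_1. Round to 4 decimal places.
\hat\phi_{1} = -0.2460

The Yule-Walker equations for an AR(p) process read, in matrix form,
  Gamma_p phi = r_p,   with   (Gamma_p)_{ij} = gamma(|i - j|),
                       (r_p)_i = gamma(i),   i,j = 1..p.
Substitute the sample gammas (Toeplitz matrix and right-hand side of size 1):
  Gamma_p = [[3.1932]]
  r_p     = [-0.7855]
With p = 1 this is the single equation gamma(0) phi_1 = gamma(1):
  phi_hat_1 = gamma(1) / gamma(0) = -0.7855 / 3.1932 = -0.2460.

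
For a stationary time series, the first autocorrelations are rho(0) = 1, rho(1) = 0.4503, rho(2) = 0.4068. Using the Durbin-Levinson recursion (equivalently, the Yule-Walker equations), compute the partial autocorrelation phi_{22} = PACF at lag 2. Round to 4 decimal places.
\phi_{22} = 0.2559

The PACF at lag k is phi_{kk}, the last component of the solution
to the Yule-Walker system G_k phi = r_k where
  (G_k)_{ij} = rho(|i - j|), (r_k)_i = rho(i), i,j = 1..k.
Equivalently, Durbin-Levinson gives phi_{kk} iteratively:
  phi_{11} = rho(1)
  phi_{kk} = [rho(k) - sum_{j=1..k-1} phi_{k-1,j} rho(k-j)]
            / [1 - sum_{j=1..k-1} phi_{k-1,j} rho(j)],
  phi_{k,j} = phi_{k-1,j} - phi_{kk} phi_{k-1,k-j},  j = 1..k-1.
Step k = 1:
  phi_11 = rho(1) = 0.4503.
Step k = 2:
  phi_22 = [rho(2) - phi_11 rho(1)] / [1 - phi_11 rho(1)] = [0.4068 - (0.4503)(0.4503)] / [1 - (0.4503)(0.4503)]
         = 0.20402991 / 0.79722991 = 0.2559.
Therefore phi_{22} = 0.2559.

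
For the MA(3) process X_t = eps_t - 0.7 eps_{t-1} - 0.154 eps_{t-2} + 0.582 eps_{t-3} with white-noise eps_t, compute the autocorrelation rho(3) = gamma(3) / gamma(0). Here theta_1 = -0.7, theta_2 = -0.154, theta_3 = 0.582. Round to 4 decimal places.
\rho(3) = 0.3142

For an MA(q) process with theta_0 = 1, the autocovariance is
  gamma(k) = sigma^2 * sum_{i=0..q-k} theta_i * theta_{i+k},
and rho(k) = gamma(k) / gamma(0). Sigma^2 cancels.
  numerator   = (1)*(0.582) = 0.582.
  denominator = (1)^2 + (-0.7)^2 + (-0.154)^2 + (0.582)^2 = 1.85244.
  rho(3) = 0.582 / 1.85244 = 0.3142.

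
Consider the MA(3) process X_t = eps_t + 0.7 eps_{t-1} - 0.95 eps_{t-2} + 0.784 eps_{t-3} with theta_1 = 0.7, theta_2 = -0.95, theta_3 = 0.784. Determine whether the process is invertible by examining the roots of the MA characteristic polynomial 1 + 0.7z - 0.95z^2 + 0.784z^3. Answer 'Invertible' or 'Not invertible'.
\text{Not invertible}

The MA(q) characteristic polynomial is P(z) = 1 + 0.7z - 0.95z^2 + 0.784z^3.
Invertibility requires all roots to lie outside the unit circle, i.e. |z| > 1 for every root.
Degree 3: look for a simple real root z0 first, then factor out (1 - z/z0) and solve the remaining quadratic.
Testing z0 = -0.625: P(-0.625) = 1 + (0.7)(-0.625) + (-0.95)(-0.625)^2 + (0.784)(-0.625)^3
  = 1 + (-0.4375) + (-0.371094) + (-0.191406) = 0.  So z_0 = -0.625 is a root, |z_0| = 0.625.
Divide out the factor (1 + 1.6 z) = (1 - z/z0) (since 1/z0 = -1.6):
  P(z) = (1 + 1.6 z)(1 + (-0.9) z + (0.49) z^2)
  [check: z-coef -0.9 - (-1.6) = 0.7; z^2-coef 0.49 - (-1.6)(-0.9) = -0.95; z^3-coef -(-1.6)(0.49) = 0.784.]
Remaining roots from the quadratic factor 1 + (-0.9) z + (0.49) z^2:
  Set 1 + (-0.9) z + (0.49) z^2 = 0, i.e. a z^2 + b z + c = 0 with a = 0.49, b = -0.9, c = 1.
  Discriminant D = b^2 - 4ac = (-0.9)^2 - 4*(0.49)*1 = 0.81 - (1.96) = -1.15.
  D < 0, so the roots are the complex-conjugate pair z = (-b +/- i sqrt(-D)) / (2a) = 0.9184 +/- 1.0943i.
  For a conjugate pair |z|^2 = z * conj(z) = (product of roots) = c/a = 1/(0.49) = 2.040816, so |z| = sqrt(2.040816) = 1.4286 for both roots.
Moduli of all roots: 0.6250, 1.4286, 1.4286.
All moduli strictly greater than 1? No.
Verdict: Not invertible.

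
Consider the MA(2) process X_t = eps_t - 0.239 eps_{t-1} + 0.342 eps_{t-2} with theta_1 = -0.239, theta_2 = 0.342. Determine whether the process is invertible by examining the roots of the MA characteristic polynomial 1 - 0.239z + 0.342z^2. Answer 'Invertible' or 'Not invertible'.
\text{Invertible}

The MA(q) characteristic polynomial is P(z) = 1 - 0.239z + 0.342z^2.
Invertibility requires all roots to lie outside the unit circle, i.e. |z| > 1 for every root.
Set 1 + (-0.239) z + (0.342) z^2 = 0, i.e. a z^2 + b z + c = 0 with a = 0.342, b = -0.239, c = 1.
Discriminant D = b^2 - 4ac = (-0.239)^2 - 4*(0.342)*1 = 0.057121 - (1.368) = -1.310879.
D < 0, so the roots are the complex-conjugate pair z = (-b +/- i sqrt(-D)) / (2a) = 0.3494 +/- 1.6739i.
For a conjugate pair |z|^2 = z * conj(z) = (product of roots) = c/a = 1/(0.342) = 2.923977, so |z| = sqrt(2.923977) = 1.71 for both roots.
Moduli of all roots: 1.7100, 1.7100.
All moduli strictly greater than 1? Yes.
Verdict: Invertible.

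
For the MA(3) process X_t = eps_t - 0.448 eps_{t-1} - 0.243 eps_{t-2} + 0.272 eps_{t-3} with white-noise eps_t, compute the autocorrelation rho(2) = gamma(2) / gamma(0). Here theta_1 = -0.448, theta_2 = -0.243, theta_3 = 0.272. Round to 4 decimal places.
\rho(2) = -0.2736

For an MA(q) process with theta_0 = 1, the autocovariance is
  gamma(k) = sigma^2 * sum_{i=0..q-k} theta_i * theta_{i+k},
and rho(k) = gamma(k) / gamma(0). Sigma^2 cancels.
  numerator   = (1)*(-0.243) + (-0.448)*(0.272) = -0.364856.
  denominator = (1)^2 + (-0.448)^2 + (-0.243)^2 + (0.272)^2 = 1.333737.
  rho(2) = -0.364856 / 1.333737 = -0.2736.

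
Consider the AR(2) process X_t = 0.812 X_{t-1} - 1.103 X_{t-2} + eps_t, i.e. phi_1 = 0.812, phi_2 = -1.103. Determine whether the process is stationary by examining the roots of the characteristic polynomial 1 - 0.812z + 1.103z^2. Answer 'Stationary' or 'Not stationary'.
\text{Not stationary}

The AR(p) characteristic polynomial is P(z) = 1 - 0.812z + 1.103z^2.
Stationarity requires all roots to lie outside the unit circle, i.e. |z| > 1 for every root.
Set 1 + (-0.812) z + (1.103) z^2 = 0, i.e. a z^2 + b z + c = 0 with a = 1.103, b = -0.812, c = 1.
Discriminant D = b^2 - 4ac = (-0.812)^2 - 4*(1.103)*1 = 0.659344 - (4.412) = -3.752656.
D < 0, so the roots are the complex-conjugate pair z = (-b +/- i sqrt(-D)) / (2a) = 0.3681 +/- 0.8781i.
For a conjugate pair |z|^2 = z * conj(z) = (product of roots) = c/a = 1/(1.103) = 0.906618, so |z| = sqrt(0.906618) = 0.9522 for both roots.
Moduli of all roots: 0.9522, 0.9522.
All moduli strictly greater than 1? No.
Verdict: Not stationary.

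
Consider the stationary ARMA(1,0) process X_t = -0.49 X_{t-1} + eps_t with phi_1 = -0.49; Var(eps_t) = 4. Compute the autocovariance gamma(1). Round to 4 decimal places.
\gamma(1) = -2.5793

Multiply the model equation by X_{t-k} and take expectations. With theta_0 = psi_0 = 1 and psi_j the MA(infinity) weights, this gives
  gamma(k) - sum_i phi_i gamma(k-i) = c_k,
  c_k = sigma^2 * sum_{j=k..q} theta_j psi_{j-k}   (c_k = 0 for k > q),
using gamma(-m) = gamma(m).
Pure AR (q = 0): c_0 = sigma^2 = 4, c_k = 0 for k >= 1.
Equations for k = 0 and k = 1 (AR order 1):
  gamma(0) = phi_1 gamma(1) + c_0
  gamma(1) = phi_1 gamma(0) + c_1
Substituting the second into the first: gamma(0) (1 - phi_1^2) = c_0 + phi_1 c_1, so
  gamma(0) = c_0 / (1 - phi_1^2) = 4 / (1 - (-0.49)^2) = 4 / 0.7599 = 5.263851.
  gamma(1) = phi_1 gamma(0) = (-0.49)(5.263851) = -2.579287.
Therefore gamma(1) = -2.5793 (to 4 decimal places).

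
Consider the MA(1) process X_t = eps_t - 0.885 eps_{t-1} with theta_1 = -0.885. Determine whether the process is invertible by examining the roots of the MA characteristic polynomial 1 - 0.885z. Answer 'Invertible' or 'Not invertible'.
\text{Invertible}

The MA(q) characteristic polynomial is P(z) = 1 - 0.885z.
Invertibility requires all roots to lie outside the unit circle, i.e. |z| > 1 for every root.
This is linear in z: 1 + (-0.885) z = 0  =>  z = -1/(-0.885) = 1.129944,  |z| = 1.129944.
Moduli of all roots: 1.1299.
All moduli strictly greater than 1? Yes.
Verdict: Invertible.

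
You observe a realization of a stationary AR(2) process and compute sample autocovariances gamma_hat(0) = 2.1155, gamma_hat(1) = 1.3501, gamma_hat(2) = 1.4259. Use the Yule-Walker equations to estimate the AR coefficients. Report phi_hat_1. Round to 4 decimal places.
\hat\phi_{1} = 0.3510

The Yule-Walker equations for an AR(p) process read, in matrix form,
  Gamma_p phi = r_p,   with   (Gamma_p)_{ij} = gamma(|i - j|),
                       (r_p)_i = gamma(i),   i,j = 1..p.
Substitute the sample gammas (Toeplitz matrix and right-hand side of size 2):
  Gamma_p = [[2.1155, 1.3501], [1.3501, 2.1155]]
  r_p     = [1.3501, 1.4259]
Written out:
  2.1155 phi_1 + 1.3501 phi_2 = 1.3501
  1.3501 phi_1 + 2.1155 phi_2 = 1.4259
Solve by Cramer's rule:
  det = gamma(0)^2 - gamma(1)^2 = (2.1155)^2 - (1.3501)^2 = 4.47534025 - 1.82277001 = 2.65257024
  phi_hat_1 = [gamma(1) gamma(0) - gamma(1) gamma(2)] / det = [(1.3501)(2.1155) - (1.3501)(1.4259)] / 2.65257024 = 0.93102896 / 2.65257024 = 0.351
  phi_hat_2 = [gamma(0) gamma(2) - gamma(1)^2] / det = [(2.1155)(1.4259) - (1.3501)^2] / 2.65257024 = 1.19372144 / 2.65257024 = 0.45
So phi_hat = [0.3510, 0.4500].
Therefore phi_hat_1 = 0.3510.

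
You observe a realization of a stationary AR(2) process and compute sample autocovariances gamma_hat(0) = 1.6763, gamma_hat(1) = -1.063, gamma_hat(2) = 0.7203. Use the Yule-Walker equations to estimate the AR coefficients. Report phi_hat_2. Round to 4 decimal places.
\hat\phi_{2} = 0.0461

The Yule-Walker equations for an AR(p) process read, in matrix form,
  Gamma_p phi = r_p,   with   (Gamma_p)_{ij} = gamma(|i - j|),
                       (r_p)_i = gamma(i),   i,j = 1..p.
Substitute the sample gammas (Toeplitz matrix and right-hand side of size 2):
  Gamma_p = [[1.6763, -1.063], [-1.063, 1.6763]]
  r_p     = [-1.063, 0.7203]
Written out:
  1.6763 phi_1 - 1.063 phi_2 = -1.063
  -1.063 phi_1 + 1.6763 phi_2 = 0.7203
Solve by Cramer's rule:
  det = gamma(0)^2 - gamma(1)^2 = (1.6763)^2 - (-1.063)^2 = 2.80998169 - 1.129969 = 1.68001269
  phi_hat_1 = [gamma(1) gamma(0) - gamma(1) gamma(2)] / det = [(-1.063)(1.6763) - (-1.063)(0.7203)] / 1.68001269 = -1.016228 / 1.68001269 = -0.6049
  phi_hat_2 = [gamma(0) gamma(2) - gamma(1)^2] / det = [(1.6763)(0.7203) - (-1.063)^2] / 1.68001269 = 0.07746989 / 1.68001269 = 0.0461
So phi_hat = [-0.6049, 0.0461].
Therefore phi_hat_2 = 0.0461.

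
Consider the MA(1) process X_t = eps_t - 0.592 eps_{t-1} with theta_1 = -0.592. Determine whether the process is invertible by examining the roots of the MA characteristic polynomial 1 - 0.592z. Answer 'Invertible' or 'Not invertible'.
\text{Invertible}

The MA(q) characteristic polynomial is P(z) = 1 - 0.592z.
Invertibility requires all roots to lie outside the unit circle, i.e. |z| > 1 for every root.
This is linear in z: 1 + (-0.592) z = 0  =>  z = -1/(-0.592) = 1.689189,  |z| = 1.689189.
Moduli of all roots: 1.6892.
All moduli strictly greater than 1? Yes.
Verdict: Invertible.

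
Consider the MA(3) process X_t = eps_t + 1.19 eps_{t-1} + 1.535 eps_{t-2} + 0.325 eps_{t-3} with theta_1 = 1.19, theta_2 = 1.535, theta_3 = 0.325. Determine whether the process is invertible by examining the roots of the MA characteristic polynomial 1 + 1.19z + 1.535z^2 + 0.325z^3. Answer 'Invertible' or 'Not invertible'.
\text{Not invertible}

The MA(q) characteristic polynomial is P(z) = 1 + 1.19z + 1.535z^2 + 0.325z^3.
Invertibility requires all roots to lie outside the unit circle, i.e. |z| > 1 for every root.
Degree 3: look for a simple real root z0 first, then factor out (1 - z/z0) and solve the remaining quadratic.
Testing z0 = -4: P(-4) = 1 + (1.19)(-4) + (1.535)(-4)^2 + (0.325)(-4)^3
  = 1 + (-4.76) + (24.56) + (-20.8) = 0.  So z_0 = -4 is a root, |z_0| = 4.
Divide out the factor (1 + 0.25 z) = (1 - z/z0) (since 1/z0 = -0.25):
  P(z) = (1 + 0.25 z)(1 + (0.94) z + (1.3) z^2)
  [check: z-coef 0.94 - (-0.25) = 1.19; z^2-coef 1.3 - (-0.25)(0.94) = 1.535; z^3-coef -(-0.25)(1.3) = 0.325.]
Remaining roots from the quadratic factor 1 + (0.94) z + (1.3) z^2:
  Set 1 + (0.94) z + (1.3) z^2 = 0, i.e. a z^2 + b z + c = 0 with a = 1.3, b = 0.94, c = 1.
  Discriminant D = b^2 - 4ac = (0.94)^2 - 4*(1.3)*1 = 0.8836 - (5.2) = -4.3164.
  D < 0, so the roots are the complex-conjugate pair z = (-b +/- i sqrt(-D)) / (2a) = -0.3615 +/- 0.7991i.
  For a conjugate pair |z|^2 = z * conj(z) = (product of roots) = c/a = 1/(1.3) = 0.769231, so |z| = sqrt(0.769231) = 0.8771 for both roots.
Moduli of all roots: 4.0000, 0.8771, 0.8771.
All moduli strictly greater than 1? No.
Verdict: Not invertible.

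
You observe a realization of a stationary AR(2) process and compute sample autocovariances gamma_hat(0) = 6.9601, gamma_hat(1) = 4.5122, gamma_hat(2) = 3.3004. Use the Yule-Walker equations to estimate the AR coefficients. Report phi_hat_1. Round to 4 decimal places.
\hat\phi_{1} = 0.5880

The Yule-Walker equations for an AR(p) process read, in matrix form,
  Gamma_p phi = r_p,   with   (Gamma_p)_{ij} = gamma(|i - j|),
                       (r_p)_i = gamma(i),   i,j = 1..p.
Substitute the sample gammas (Toeplitz matrix and right-hand side of size 2):
  Gamma_p = [[6.9601, 4.5122], [4.5122, 6.9601]]
  r_p     = [4.5122, 3.3004]
Written out:
  6.9601 phi_1 + 4.5122 phi_2 = 4.5122
  4.5122 phi_1 + 6.9601 phi_2 = 3.3004
Solve by Cramer's rule:
  det = gamma(0)^2 - gamma(1)^2 = (6.9601)^2 - (4.5122)^2 = 48.44299201 - 20.35994884 = 28.08304317
  phi_hat_1 = [gamma(1) gamma(0) - gamma(1) gamma(2)] / det = [(4.5122)(6.9601) - (4.5122)(3.3004)] / 28.08304317 = 16.51329834 / 28.08304317 = 0.588
  phi_hat_2 = [gamma(0) gamma(2) - gamma(1)^2] / det = [(6.9601)(3.3004) - (4.5122)^2] / 28.08304317 = 2.6111652 / 28.08304317 = 0.093
So phi_hat = [0.5880, 0.0930].
Therefore phi_hat_1 = 0.5880.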